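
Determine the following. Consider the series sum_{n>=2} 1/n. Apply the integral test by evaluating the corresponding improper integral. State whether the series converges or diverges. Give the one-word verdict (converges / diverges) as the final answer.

Let f(x) = 1/x. Then f is positive, continuous, and decreasing on [2, infinity), so the integral test applies.
Compute the improper integral int_{2}^infinity f(x) dx:
  antiderivative F(x) = log(x).
  As x -> infinity, log(x) -> infinity.
  So int = infinity - log(2) = infinity. By the integral test, the series diverges.

diverges


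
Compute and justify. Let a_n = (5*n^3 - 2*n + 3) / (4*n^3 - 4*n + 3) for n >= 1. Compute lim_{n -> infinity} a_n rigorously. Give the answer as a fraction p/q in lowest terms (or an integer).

Divide numerator and denominator by n^3, the highest power:
numerator / n^3 = 5 - 2/n^2 + 3/n^3
denominator / n^3 = 4 - 4/n^2 + 3/n^3
As n -> infinity, all terms of the form c/n^k (k >= 1) tend to 0.
So numerator / n^3 -> 5 and denominator / n^3 -> 4.
Therefore lim a_n = 5/4.

5/4


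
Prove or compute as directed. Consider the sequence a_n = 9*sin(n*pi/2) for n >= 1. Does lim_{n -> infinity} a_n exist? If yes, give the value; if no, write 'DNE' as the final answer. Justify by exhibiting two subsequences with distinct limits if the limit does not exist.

Examine the behaviour of a_n along subsequences.
a_{4k+1} = 9*sin(pi/2 + 2k*pi) = 9 -> 9. a_{4k+3} = 9*sin(3pi/2 + 2k*pi) = -9 -> -9.
Since these two subsequential limits are 9 and -9, distinct, the full sequence cannot converge (a convergent sequence has all subsequences tending to the same limit). So lim a_n does not exist.

DNE


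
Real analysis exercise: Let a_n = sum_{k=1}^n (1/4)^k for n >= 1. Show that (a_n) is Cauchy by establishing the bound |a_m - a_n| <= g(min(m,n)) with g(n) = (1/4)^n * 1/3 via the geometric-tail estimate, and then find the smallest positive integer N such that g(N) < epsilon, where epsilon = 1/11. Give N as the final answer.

For m > n >= 1: |a_m - a_n| = sum_{k=n+1}^m (1/4)^k < sum_{k=n+1}^infinity (1/4)^k = (1/4)^(n+1) / (1 - 1/4) = (1/4)^n * (1/4) * (4/3) = (1/4)^n * 1/3.
So g(n) = (1/4)^n / 3. Since g(n) -> 0, (a_n) is Cauchy.
Now solve g(N) < 1/11: (1/4)^N / 3 < 1/11 <=> 4^N > 1 / (3 * 1/11) = 11/3.
Check powers of 4: 4^0 = 1 <= 11/3, 4^1 = 4 > 11/3.
So the smallest such N is 1. Check: g(1) = 1/(3 * 4) = 1/12 < 1/11.

1


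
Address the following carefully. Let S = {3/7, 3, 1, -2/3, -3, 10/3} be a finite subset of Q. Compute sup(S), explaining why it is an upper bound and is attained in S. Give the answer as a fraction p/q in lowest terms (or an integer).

S is finite, so sup(S) = max(S).
Sorted decreasing:
10/3, 3, 1, 3/7, -2/3, -3
The extremum is 10/3.
For every x in S, x <= 10/3. And 10/3 is in S, so it is attained.
Therefore sup(S) = 10/3.

10/3


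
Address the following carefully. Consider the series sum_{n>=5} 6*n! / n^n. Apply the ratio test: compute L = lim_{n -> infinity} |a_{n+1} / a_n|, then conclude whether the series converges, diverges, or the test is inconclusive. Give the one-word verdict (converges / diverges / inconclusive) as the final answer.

Let a_n denote the general term. Form the ratio a_{n+1}/a_n and simplify:
a_{n+1}/a_n = (n/(n + 1))^n
Take the limit as n -> infinity: L = exp(-1).
Since L = exp(-1) < 1, the ratio test implies the series converges.

converges


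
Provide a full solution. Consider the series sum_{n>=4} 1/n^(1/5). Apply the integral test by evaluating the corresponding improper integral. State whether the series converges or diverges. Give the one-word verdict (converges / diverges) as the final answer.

Let f(x) = x^(-1/5). Then f is positive, continuous, and decreasing on [4, infinity), so the integral test applies.
Compute the improper integral int_{4}^infinity f(x) dx:
  antiderivative F(x) = 5*x^(4/5)/4.
  As x -> infinity, F(x) -> infinity (since p = 1/5 < 1).
  So the integral diverges. By the integral test, the series diverges.

diverges


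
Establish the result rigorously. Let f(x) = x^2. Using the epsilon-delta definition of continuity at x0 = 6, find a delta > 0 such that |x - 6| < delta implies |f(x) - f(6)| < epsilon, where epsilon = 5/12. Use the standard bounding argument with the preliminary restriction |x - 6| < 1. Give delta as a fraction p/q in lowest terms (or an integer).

Factor: |x^2 - (6)^2| = |x - 6| * |x + 6|.
Impose |x - 6| < 1 first. Then |x + 6| = |(x - 6) + 2*(6)| <= |x - 6| + 2*|6| < 1 + 12 = 13.
So |x^2 - (6)^2| < delta * 13.
We need delta * 13 <= 5/12, i.e. delta <= 5/12/13 = 5/156.
Since 5/156 < 1, this is tighter than 1; take delta = 5/156.
So delta = 5/156 works.

5/156


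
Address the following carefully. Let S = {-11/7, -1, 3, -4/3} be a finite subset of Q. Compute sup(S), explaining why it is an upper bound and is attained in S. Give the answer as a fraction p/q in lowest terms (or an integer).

S is finite, so sup(S) = max(S).
Sorted decreasing:
3, -1, -4/3, -11/7
The extremum is 3.
For every x in S, x <= 3. And 3 is in S, so it is attained.
Therefore sup(S) = 3.

3


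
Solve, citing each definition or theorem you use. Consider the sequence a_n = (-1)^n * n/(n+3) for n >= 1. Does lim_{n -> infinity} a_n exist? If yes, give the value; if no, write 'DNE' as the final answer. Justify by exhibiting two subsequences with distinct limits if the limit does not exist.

Examine the behaviour of a_n along subsequences.
a_{2k} = 2k/(2k+3) -> 1. a_{2k+1} = -(2k+1)/(2k+4) -> -1.
Since these two subsequential limits are 1 and -1, distinct, the full sequence cannot converge (a convergent sequence has all subsequences tending to the same limit). So lim a_n does not exist.

DNE


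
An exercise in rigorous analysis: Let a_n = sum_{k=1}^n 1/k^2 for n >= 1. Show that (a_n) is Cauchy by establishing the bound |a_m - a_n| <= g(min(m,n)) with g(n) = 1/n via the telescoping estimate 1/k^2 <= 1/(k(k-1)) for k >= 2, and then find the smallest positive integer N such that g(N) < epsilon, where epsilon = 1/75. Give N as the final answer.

For m > n >= 1: |a_m - a_n| = sum_{k=n+1}^m 1/k^2.
Use 1/k^2 <= 1/(k(k-1)) = 1/(k-1) - 1/k for k >= 2:
sum_{k=n+1}^m 1/k^2 <= sum_{k=n+1}^m (1/(k-1) - 1/k) = 1/n - 1/m <= 1/n.
By symmetry the same bound holds with n,m swapped, so |a_m - a_n| <= 1/min(m,n) = g(min(m,n)). Since g(n) -> 0, (a_n) is Cauchy.
Now solve g(N) < 1/75: 1/N < 1/75 <=> N > 1/(1/75) = 75.
The smallest integer strictly greater than 75 is N = 76.
Check: g(76) = 1/76 < 1/75; g(75) = 1/75 >= 1/75. So N = 76.

76


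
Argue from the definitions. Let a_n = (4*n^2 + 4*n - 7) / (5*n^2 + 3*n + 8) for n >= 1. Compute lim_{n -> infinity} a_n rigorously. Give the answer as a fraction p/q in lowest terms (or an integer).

Divide numerator and denominator by n^2, the highest power:
numerator / n^2 = 4 + 4/n - 7/n^2
denominator / n^2 = 5 + 3/n + 8/n^2
As n -> infinity, all terms of the form c/n^k (k >= 1) tend to 0.
So numerator / n^2 -> 4 and denominator / n^2 -> 5.
Therefore lim a_n = 4/5.

4/5


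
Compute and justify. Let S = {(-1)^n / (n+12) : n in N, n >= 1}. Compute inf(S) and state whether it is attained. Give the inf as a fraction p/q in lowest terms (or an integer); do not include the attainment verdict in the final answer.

Analysis:
- Values: -1/13, 1/14, -1/15, 1/16, -1/17, ...
- Positive terms (even n): 1/(2+12), 1/(4+12), ... decreasing -> max = 1/14 (n=2).
- Negative terms (odd n): -1/(1+12), -1/(3+12), ... increasing -> min = -1/13 (n=1).
- So sup = 1/14 (attained at n=2); inf = -1/13 (attained at n=1).
Conclusion: inf(S) = -1/13, attained in S.

-1/13


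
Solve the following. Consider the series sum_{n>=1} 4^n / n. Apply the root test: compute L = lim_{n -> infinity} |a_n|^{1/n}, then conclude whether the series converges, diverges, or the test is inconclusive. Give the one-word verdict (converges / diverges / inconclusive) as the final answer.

Let a_n denote the general term. Form |a_n|^(1/n) and simplify:
|a_n|^(1/n) = 4/n^(1/n)
Take the limit as n -> infinity: L = 4.
Since L = 4 > 1, the root test implies divergence.

diverges


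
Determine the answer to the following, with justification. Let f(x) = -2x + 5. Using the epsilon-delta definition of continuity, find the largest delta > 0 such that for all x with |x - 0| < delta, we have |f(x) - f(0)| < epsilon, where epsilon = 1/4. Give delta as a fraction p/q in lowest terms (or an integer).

We compute f(0) = -2*(0) + 5 = 5.
|f(x) - f(0)| = |-2x + 5 - (5)| = |-2(x - 0)| = 2|x - 0|.
We need 2|x - 0| < 1/4, i.e. |x - 0| < 1/4 / 2 = 1/8.
So any delta <= 1/8 works. Conversely, if delta > 1/8, then x = 0 + 1/8 satisfies |x - 0| = 1/8 < delta but |f(x) - f(0)| = 2 * 1/8 = 1/4, which is not < 1/4; so no larger delta works.
Hence the largest such delta is 1/8.

1/8


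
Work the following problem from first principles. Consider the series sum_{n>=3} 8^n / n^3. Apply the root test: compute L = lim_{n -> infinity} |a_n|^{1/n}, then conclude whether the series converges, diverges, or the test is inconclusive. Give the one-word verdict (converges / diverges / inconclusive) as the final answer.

Let a_n denote the general term. Form |a_n|^(1/n) and simplify:
|a_n|^(1/n) = 8/n^(3/n)
Take the limit as n -> infinity: L = 8.
Since L = 8 > 1, the root test implies divergence.

diverges


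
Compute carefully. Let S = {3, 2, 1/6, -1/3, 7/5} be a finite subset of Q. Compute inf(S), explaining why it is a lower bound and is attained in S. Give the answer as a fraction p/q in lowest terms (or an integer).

S is finite, so inf(S) = min(S).
Sorted increasing:
-1/3, 1/6, 7/5, 2, 3
The extremum is -1/3.
For every x in S, x >= -1/3. And -1/3 is in S, so it is attained.
Therefore inf(S) = -1/3.

-1/3


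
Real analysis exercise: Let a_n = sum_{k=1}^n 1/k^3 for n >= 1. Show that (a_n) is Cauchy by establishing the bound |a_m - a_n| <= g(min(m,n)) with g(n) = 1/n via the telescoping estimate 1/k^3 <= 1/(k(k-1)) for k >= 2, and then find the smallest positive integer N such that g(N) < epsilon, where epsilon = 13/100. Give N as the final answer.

For m > n >= 1: |a_m - a_n| = sum_{k=n+1}^m 1/k^3.
Use 1/k^3 <= 1/(k(k-1)) = 1/(k-1) - 1/k for k >= 2 (which holds since k^3 >= k^2 >= k(k-1) for k >= 2):
sum_{k=n+1}^m 1/k^3 <= sum_{k=n+1}^m (1/(k-1) - 1/k) = 1/n - 1/m <= 1/n.
By symmetry the same bound holds with n,m swapped, so |a_m - a_n| <= 1/min(m,n) = g(min(m,n)). Since g(n) -> 0, (a_n) is Cauchy.
Now solve g(N) < 13/100: 1/N < 13/100 <=> N > 1/(13/100) = 100/13.
The smallest integer strictly greater than 100/13 is N = 8.
Check: g(8) = 1/8 < 13/100; g(7) = 1/7 >= 13/100. So N = 8.

8


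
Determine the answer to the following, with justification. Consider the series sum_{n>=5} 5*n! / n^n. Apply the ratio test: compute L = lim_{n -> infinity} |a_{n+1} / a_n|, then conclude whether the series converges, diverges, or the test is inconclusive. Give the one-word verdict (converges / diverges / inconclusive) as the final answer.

Let a_n denote the general term. Form the ratio a_{n+1}/a_n and simplify:
a_{n+1}/a_n = (n/(n + 1))^n
Take the limit as n -> infinity: L = exp(-1).
Since L = exp(-1) < 1, the ratio test implies the series converges.

converges


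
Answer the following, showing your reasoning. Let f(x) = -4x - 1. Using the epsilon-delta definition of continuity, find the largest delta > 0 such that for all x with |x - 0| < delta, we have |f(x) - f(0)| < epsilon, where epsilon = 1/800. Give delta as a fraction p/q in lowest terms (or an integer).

We compute f(0) = -4*(0) - 1 = -1.
|f(x) - f(0)| = |-4x - 1 - (-1)| = |-4(x - 0)| = 4|x - 0|.
We need 4|x - 0| < 1/800, i.e. |x - 0| < 1/800 / 4 = 1/3200.
So any delta <= 1/3200 works. Conversely, if delta > 1/3200, then x = 0 + 1/3200 satisfies |x - 0| = 1/3200 < delta but |f(x) - f(0)| = 4 * 1/3200 = 1/800, which is not < 1/800; so no larger delta works.
Hence the largest such delta is 1/3200.

1/3200


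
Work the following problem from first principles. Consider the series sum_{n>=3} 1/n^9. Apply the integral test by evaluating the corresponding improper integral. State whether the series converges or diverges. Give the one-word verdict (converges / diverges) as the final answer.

Let f(x) = x^(-9). Then f is positive, continuous, and decreasing on [3, infinity), so the integral test applies.
Compute the improper integral int_{3}^infinity f(x) dx:
  antiderivative F(x) = -1/(8*x^8).
  As x -> infinity, F(x) -> 0 (since p = 9 > 1).
  So int = F(infinity) - F(3) = 0 - (-1/52488) = 1/52488.
  Finite, so by the integral test, the series converges.

converges


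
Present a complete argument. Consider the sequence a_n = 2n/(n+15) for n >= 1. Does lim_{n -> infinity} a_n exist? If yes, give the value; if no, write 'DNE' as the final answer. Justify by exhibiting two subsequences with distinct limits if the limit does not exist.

Examine the behaviour of a_n along subsequences.
Even-n subsequence a_{2k} = 2(2k)/(2k+15) -> 2. Odd-n subsequence a_{2k+1} = 2(2k+1)/(2k+16) -> 2. Both tend to 2, which suggests the limit is 2; verify directly.
|a_n - 2| = |2n - 2(n+15)| / (n+15) = 30/(n+15) < 30/n for every n >= 1.
Given epsilon > 0, choose a positive integer N > 30/epsilon. Then for all n >= N, |a_n - 2| < 30/n <= 30/N < epsilon.
So by the definition of the limit, lim a_n exists and equals 2.

2


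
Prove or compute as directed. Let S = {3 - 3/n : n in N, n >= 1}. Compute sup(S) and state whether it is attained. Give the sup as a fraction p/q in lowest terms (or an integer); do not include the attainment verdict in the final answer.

Analysis:
- Values: 0, 3/2, 2, 9/4, ... strictly increasing.
- Minimum is 0 (n=1); inf = 0 (attained).
- 3 - 3/n -> 3 from below; sup = 3, not attained.
Conclusion: sup(S) = 3, not attained in S.

3


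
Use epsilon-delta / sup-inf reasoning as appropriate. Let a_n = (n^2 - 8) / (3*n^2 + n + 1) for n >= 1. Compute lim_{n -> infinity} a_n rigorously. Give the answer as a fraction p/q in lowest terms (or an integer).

Divide numerator and denominator by n^2, the highest power:
numerator / n^2 = 1 - 8/n^2
denominator / n^2 = 3 + 1/n + n^(-2)
As n -> infinity, all terms of the form c/n^k (k >= 1) tend to 0.
So numerator / n^2 -> 1 and denominator / n^2 -> 3.
Therefore lim a_n = 1/3.

1/3


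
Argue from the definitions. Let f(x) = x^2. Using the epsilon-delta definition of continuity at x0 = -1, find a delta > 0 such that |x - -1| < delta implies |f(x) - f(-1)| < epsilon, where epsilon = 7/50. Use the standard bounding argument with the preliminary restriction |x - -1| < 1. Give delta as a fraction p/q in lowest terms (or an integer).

Factor: |x^2 - (-1)^2| = |x - -1| * |x + -1|.
Impose |x - -1| < 1 first. Then |x + -1| = |(x - -1) + 2*(-1)| <= |x - -1| + 2*|-1| < 1 + 2 = 3.
So |x^2 - (-1)^2| < delta * 3.
We need delta * 3 <= 7/50, i.e. delta <= 7/50/3 = 7/150.
Since 7/150 < 1, this is tighter than 1; take delta = 7/150.
So delta = 7/150 works.

7/150


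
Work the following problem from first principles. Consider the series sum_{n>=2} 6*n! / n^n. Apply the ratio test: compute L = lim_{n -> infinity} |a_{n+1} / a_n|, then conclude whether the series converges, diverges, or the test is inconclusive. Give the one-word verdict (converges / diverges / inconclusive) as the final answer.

Let a_n denote the general term. Form the ratio a_{n+1}/a_n and simplify:
a_{n+1}/a_n = (n/(n + 1))^n
Take the limit as n -> infinity: L = exp(-1).
Since L = exp(-1) < 1, the ratio test implies the series converges.

converges


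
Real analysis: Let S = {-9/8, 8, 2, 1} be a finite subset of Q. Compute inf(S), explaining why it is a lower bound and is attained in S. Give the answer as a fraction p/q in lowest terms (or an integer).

S is finite, so inf(S) = min(S).
Sorted increasing:
-9/8, 1, 2, 8
The extremum is -9/8.
For every x in S, x >= -9/8. And -9/8 is in S, so it is attained.
Therefore inf(S) = -9/8.

-9/8


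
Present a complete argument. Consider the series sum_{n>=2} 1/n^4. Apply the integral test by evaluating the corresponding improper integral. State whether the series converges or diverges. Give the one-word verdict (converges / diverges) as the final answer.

Let f(x) = x^(-4). Then f is positive, continuous, and decreasing on [2, infinity), so the integral test applies.
Compute the improper integral int_{2}^infinity f(x) dx:
  antiderivative F(x) = -1/(3*x^3).
  As x -> infinity, F(x) -> 0 (since p = 4 > 1).
  So int = F(infinity) - F(2) = 0 - (-1/24) = 1/24.
  Finite, so by the integral test, the series converges.

converges


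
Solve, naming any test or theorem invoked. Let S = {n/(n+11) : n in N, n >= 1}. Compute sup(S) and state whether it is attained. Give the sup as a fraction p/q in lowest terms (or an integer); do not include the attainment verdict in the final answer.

Analysis:
- Values: 1/12, 2/13, 3/14, 4/15, ... strictly increasing.
- Minimum is 1/12 (n=1); inf = 1/12 (attained).
- n/(n+11) = 1 - 11/(n+11) -> 1 from below as n -> infinity, and never equals 1.
- So sup = 1 (not attained).
Conclusion: sup(S) = 1, not attained in S.

1


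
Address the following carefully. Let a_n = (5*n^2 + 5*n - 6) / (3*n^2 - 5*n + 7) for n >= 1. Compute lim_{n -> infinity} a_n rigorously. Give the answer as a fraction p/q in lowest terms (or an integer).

Divide numerator and denominator by n^2, the highest power:
numerator / n^2 = 5 + 5/n - 6/n^2
denominator / n^2 = 3 - 5/n + 7/n^2
As n -> infinity, all terms of the form c/n^k (k >= 1) tend to 0.
So numerator / n^2 -> 5 and denominator / n^2 -> 3.
Therefore lim a_n = 5/3.

5/3


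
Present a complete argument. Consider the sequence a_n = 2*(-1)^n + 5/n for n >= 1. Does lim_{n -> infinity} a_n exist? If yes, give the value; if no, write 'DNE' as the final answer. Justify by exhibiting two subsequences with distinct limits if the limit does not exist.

Examine the behaviour of a_n along subsequences.
a_{2k} = 2 + 5/(2k) -> 2. a_{2k+1} = -2 + 5/(2k+1) -> -2.
Since these two subsequential limits are 2 and -2, distinct, the full sequence cannot converge (a convergent sequence has all subsequences tending to the same limit). So lim a_n does not exist.

DNE


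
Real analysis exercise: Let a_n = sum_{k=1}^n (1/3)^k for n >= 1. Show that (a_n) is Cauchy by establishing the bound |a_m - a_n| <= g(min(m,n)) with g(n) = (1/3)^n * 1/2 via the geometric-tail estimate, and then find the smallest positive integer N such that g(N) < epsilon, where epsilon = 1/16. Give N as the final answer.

For m > n >= 1: |a_m - a_n| = sum_{k=n+1}^m (1/3)^k < sum_{k=n+1}^infinity (1/3)^k = (1/3)^(n+1) / (1 - 1/3) = (1/3)^n * (1/3) * (3/2) = (1/3)^n * 1/2.
So g(n) = (1/3)^n / 2. Since g(n) -> 0, (a_n) is Cauchy.
Now solve g(N) < 1/16: (1/3)^N / 2 < 1/16 <=> 3^N > 1 / (2 * 1/16) = 8.
Check powers of 3: 3^1 = 3 <= 8, 3^2 = 9 > 8.
So the smallest such N is 2. Check: g(2) = 1/(2 * 9) = 1/18 < 1/16.

2


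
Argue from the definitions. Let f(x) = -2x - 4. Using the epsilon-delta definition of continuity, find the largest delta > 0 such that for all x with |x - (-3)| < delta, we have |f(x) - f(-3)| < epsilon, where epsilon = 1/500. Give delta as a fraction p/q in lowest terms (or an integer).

We compute f(-3) = -2*(-3) - 4 = 2.
|f(x) - f(-3)| = |-2x - 4 - (2)| = |-2(x - (-3))| = 2|x - (-3)|.
We need 2|x - (-3)| < 1/500, i.e. |x - (-3)| < 1/500 / 2 = 1/1000.
So any delta <= 1/1000 works. Conversely, if delta > 1/1000, then x = -3 + 1/1000 satisfies |x - (-3)| = 1/1000 < delta but |f(x) - f(-3)| = 2 * 1/1000 = 1/500, which is not < 1/500; so no larger delta works.
Hence the largest such delta is 1/1000.

1/1000


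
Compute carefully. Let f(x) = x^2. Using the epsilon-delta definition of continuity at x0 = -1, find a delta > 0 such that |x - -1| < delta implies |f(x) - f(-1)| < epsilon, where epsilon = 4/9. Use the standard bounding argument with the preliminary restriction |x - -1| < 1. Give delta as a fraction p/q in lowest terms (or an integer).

Factor: |x^2 - (-1)^2| = |x - -1| * |x + -1|.
Impose |x - -1| < 1 first. Then |x + -1| = |(x - -1) + 2*(-1)| <= |x - -1| + 2*|-1| < 1 + 2 = 3.
So |x^2 - (-1)^2| < delta * 3.
We need delta * 3 <= 4/9, i.e. delta <= 4/9/3 = 4/27.
Since 4/27 < 1, this is tighter than 1; take delta = 4/27.
So delta = 4/27 works.

4/27


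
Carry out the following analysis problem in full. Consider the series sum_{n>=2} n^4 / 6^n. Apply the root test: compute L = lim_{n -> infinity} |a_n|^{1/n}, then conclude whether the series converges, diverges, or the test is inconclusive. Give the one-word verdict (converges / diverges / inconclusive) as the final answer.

Let a_n denote the general term. Form |a_n|^(1/n) and simplify:
|a_n|^(1/n) = n^(4/n)/6
Take the limit as n -> infinity: L = 1/6.
Since L = 1/6 < 1, the root test implies convergence.

converges


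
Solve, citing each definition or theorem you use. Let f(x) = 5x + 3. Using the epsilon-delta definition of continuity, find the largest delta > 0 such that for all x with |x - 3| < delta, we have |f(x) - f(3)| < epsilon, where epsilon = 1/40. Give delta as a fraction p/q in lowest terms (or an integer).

We compute f(3) = 5*(3) + 3 = 18.
|f(x) - f(3)| = |5x + 3 - (18)| = |5(x - 3)| = 5|x - 3|.
We need 5|x - 3| < 1/40, i.e. |x - 3| < 1/40 / 5 = 1/200.
So any delta <= 1/200 works. Conversely, if delta > 1/200, then x = 3 + 1/200 satisfies |x - 3| = 1/200 < delta but |f(x) - f(3)| = 5 * 1/200 = 1/40, which is not < 1/40; so no larger delta works.
Hence the largest such delta is 1/200.

1/200


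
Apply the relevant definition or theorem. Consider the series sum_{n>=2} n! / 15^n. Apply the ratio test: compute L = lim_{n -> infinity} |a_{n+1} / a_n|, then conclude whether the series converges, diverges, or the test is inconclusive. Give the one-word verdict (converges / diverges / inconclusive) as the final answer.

Let a_n denote the general term. Form the ratio a_{n+1}/a_n and simplify:
a_{n+1}/a_n = n/15 + 1/15
Take the limit as n -> infinity: L = infinity.
Since L = infinity > 1 (or L = infinity), the ratio test implies the series diverges.

diverges


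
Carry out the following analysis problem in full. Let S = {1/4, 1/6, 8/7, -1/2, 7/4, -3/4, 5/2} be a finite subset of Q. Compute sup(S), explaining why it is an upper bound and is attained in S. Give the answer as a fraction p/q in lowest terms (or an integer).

S is finite, so sup(S) = max(S).
Sorted decreasing:
5/2, 7/4, 8/7, 1/4, 1/6, -1/2, -3/4
The extremum is 5/2.
For every x in S, x <= 5/2. And 5/2 is in S, so it is attained.
Therefore sup(S) = 5/2.

5/2


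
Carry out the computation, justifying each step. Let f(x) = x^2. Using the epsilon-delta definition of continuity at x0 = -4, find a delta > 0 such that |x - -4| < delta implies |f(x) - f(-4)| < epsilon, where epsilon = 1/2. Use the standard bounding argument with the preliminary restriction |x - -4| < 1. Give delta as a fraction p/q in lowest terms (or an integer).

Factor: |x^2 - (-4)^2| = |x - -4| * |x + -4|.
Impose |x - -4| < 1 first. Then |x + -4| = |(x - -4) + 2*(-4)| <= |x - -4| + 2*|-4| < 1 + 8 = 9.
So |x^2 - (-4)^2| < delta * 9.
We need delta * 9 <= 1/2, i.e. delta <= 1/2/9 = 1/18.
Since 1/18 < 1, this is tighter than 1; take delta = 1/18.
So delta = 1/18 works.

1/18


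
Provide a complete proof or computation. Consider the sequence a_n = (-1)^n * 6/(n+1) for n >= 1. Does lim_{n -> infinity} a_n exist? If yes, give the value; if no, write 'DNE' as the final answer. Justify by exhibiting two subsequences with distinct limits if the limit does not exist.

Examine the behaviour of a_n along subsequences.
Even-n subsequence a_{2k} = 6/(2k+1) -> 0. Odd-n subsequence a_{2k+1} = -6/(2k+2) -> 0. Both tend to 0, which suggests the limit is 0; verify directly.
|a_n - 0| = 6/(n+1) < 6/n for every n >= 1.
Given epsilon > 0, choose a positive integer N > 6/epsilon. Then for all n >= N, |a_n| < 6/n <= 6/N < epsilon.
So by the definition of the limit, lim a_n exists and equals 0.

0


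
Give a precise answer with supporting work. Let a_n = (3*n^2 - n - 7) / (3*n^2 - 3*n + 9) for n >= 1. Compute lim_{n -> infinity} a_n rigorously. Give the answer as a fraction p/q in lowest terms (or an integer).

Divide numerator and denominator by n^2, the highest power:
numerator / n^2 = 3 - 1/n - 7/n^2
denominator / n^2 = 3 - 3/n + 9/n^2
As n -> infinity, all terms of the form c/n^k (k >= 1) tend to 0.
So numerator / n^2 -> 3 and denominator / n^2 -> 3.
Therefore lim a_n = 1.

1


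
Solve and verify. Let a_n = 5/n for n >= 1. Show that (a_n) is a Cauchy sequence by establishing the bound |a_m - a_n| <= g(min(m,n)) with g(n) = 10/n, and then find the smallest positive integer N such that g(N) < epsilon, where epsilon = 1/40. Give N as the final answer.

For any m, n >= 1, by the triangle inequality:
|a_m - a_n| = |5/m - 5/n| <= 5*1/m + 5*1/n <= 10/min(m,n).
So g(n) = 10/n bounds the Cauchy difference. Since g(n) -> 0, (a_n) is Cauchy.
Now solve g(N) < 1/40: 10/N < 1/40 <=> N > 10 / (1/40) = 400.
The smallest integer strictly greater than 400 is N = 401.
Check: g(401) = 10/401 = 10/401 < 1/40; g(400) = 1/40 >= 1/40. So N = 401.

401


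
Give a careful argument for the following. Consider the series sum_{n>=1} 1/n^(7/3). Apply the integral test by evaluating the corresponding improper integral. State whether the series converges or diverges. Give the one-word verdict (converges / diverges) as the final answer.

Let f(x) = x^(-7/3). Then f is positive, continuous, and decreasing on [1, infinity), so the integral test applies.
Compute the improper integral int_{1}^infinity f(x) dx:
  antiderivative F(x) = -3/(4*x^(4/3)).
  As x -> infinity, F(x) -> 0 (since p = 7/3 > 1).
  So int = F(infinity) - F(1) = 0 - (-3/4) = 3/4.
  Finite, so by the integral test, the series converges.

converges


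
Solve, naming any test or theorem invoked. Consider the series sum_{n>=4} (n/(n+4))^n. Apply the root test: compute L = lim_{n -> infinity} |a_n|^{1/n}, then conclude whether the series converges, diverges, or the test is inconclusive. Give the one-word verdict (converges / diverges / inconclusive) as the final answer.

Let a_n denote the general term. Form |a_n|^(1/n) and simplify:
|a_n|^(1/n) = n/(n + 4)
Take the limit as n -> infinity: L = 1.
Since L = 1, the root test is inconclusive. (In fact a_n = (n/(n+4))^n -> e^(-4) != 0, so the nth-term test shows divergence; but the root test itself gives no conclusion.)

inconclusive


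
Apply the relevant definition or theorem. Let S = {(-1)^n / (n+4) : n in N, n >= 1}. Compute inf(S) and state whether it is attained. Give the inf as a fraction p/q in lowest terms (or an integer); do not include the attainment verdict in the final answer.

Analysis:
- Values: -1/5, 1/6, -1/7, 1/8, -1/9, ...
- Positive terms (even n): 1/(2+4), 1/(4+4), ... decreasing -> max = 1/6 (n=2).
- Negative terms (odd n): -1/(1+4), -1/(3+4), ... increasing -> min = -1/5 (n=1).
- So sup = 1/6 (attained at n=2); inf = -1/5 (attained at n=1).
Conclusion: inf(S) = -1/5, attained in S.

-1/5


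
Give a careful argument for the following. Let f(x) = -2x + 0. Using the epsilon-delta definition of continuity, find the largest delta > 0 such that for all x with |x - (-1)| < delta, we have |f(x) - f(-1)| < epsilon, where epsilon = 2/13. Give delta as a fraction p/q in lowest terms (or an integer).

We compute f(-1) = -2*(-1) + 0 = 2.
|f(x) - f(-1)| = |-2x + 0 - (2)| = |-2(x - (-1))| = 2|x - (-1)|.
We need 2|x - (-1)| < 2/13, i.e. |x - (-1)| < 2/13 / 2 = 1/13.
So any delta <= 1/13 works. Conversely, if delta > 1/13, then x = -1 + 1/13 satisfies |x - (-1)| = 1/13 < delta but |f(x) - f(-1)| = 2 * 1/13 = 2/13, which is not < 2/13; so no larger delta works.
Hence the largest such delta is 1/13.

1/13


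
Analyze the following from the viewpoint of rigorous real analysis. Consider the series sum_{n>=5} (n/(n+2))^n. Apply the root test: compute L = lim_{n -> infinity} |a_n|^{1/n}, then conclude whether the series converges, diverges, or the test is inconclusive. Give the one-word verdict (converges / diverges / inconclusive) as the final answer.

Let a_n denote the general term. Form |a_n|^(1/n) and simplify:
|a_n|^(1/n) = n/(n + 2)
Take the limit as n -> infinity: L = 1.
Since L = 1, the root test is inconclusive. (In fact a_n = (n/(n+2))^n -> e^(-2) != 0, so the nth-term test shows divergence; but the root test itself gives no conclusion.)

inconclusive


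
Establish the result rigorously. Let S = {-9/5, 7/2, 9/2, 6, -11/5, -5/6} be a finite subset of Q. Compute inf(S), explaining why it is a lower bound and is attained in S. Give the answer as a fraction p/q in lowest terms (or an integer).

S is finite, so inf(S) = min(S).
Sorted increasing:
-11/5, -9/5, -5/6, 7/2, 9/2, 6
The extremum is -11/5.
For every x in S, x >= -11/5. And -11/5 is in S, so it is attained.
Therefore inf(S) = -11/5.

-11/5


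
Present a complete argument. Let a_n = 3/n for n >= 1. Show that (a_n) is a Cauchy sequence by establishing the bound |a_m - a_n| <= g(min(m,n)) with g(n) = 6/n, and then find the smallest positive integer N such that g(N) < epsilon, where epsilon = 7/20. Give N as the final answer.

For any m, n >= 1, by the triangle inequality:
|a_m - a_n| = |3/m - 3/n| <= 3*1/m + 3*1/n <= 6/min(m,n).
So g(n) = 6/n bounds the Cauchy difference. Since g(n) -> 0, (a_n) is Cauchy.
Now solve g(N) < 7/20: 6/N < 7/20 <=> N > 6 / (7/20) = 120/7.
The smallest integer strictly greater than 120/7 is N = 18.
Check: g(18) = 6/18 = 1/3 < 7/20; g(17) = 6/17 >= 7/20. So N = 18.

18


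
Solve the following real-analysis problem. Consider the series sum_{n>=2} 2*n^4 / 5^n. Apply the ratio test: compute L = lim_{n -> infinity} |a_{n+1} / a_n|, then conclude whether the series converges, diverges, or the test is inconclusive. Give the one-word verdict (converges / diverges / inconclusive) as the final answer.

Let a_n denote the general term. Form the ratio a_{n+1}/a_n and simplify:
a_{n+1}/a_n = (n + 1)^4/(5*n^4)
Take the limit as n -> infinity: L = 1/5.
Since L = 1/5 < 1, the ratio test implies the series converges.

converges


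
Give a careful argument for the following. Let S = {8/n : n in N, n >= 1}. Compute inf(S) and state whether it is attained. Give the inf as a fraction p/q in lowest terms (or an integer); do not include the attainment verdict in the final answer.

Analysis:
- Values: 8, 4, 8/3, 2, ... strictly decreasing.
- The maximum is 8 (n=1); sup = 8 (attained).
- The set is bounded below by 0; 8/n -> 0 so 0 is the greatest lower bound.
- 0 is not in the set, so inf = 0 is not attained.
Conclusion: inf(S) = 0, not attained in S.

0


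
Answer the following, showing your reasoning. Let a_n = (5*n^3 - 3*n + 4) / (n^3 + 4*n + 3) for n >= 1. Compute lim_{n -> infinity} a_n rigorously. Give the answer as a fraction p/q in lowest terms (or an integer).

Divide numerator and denominator by n^3, the highest power:
numerator / n^3 = 5 - 3/n^2 + 4/n^3
denominator / n^3 = 1 + 4/n^2 + 3/n^3
As n -> infinity, all terms of the form c/n^k (k >= 1) tend to 0.
So numerator / n^3 -> 5 and denominator / n^3 -> 1.
Therefore lim a_n = 5.

5


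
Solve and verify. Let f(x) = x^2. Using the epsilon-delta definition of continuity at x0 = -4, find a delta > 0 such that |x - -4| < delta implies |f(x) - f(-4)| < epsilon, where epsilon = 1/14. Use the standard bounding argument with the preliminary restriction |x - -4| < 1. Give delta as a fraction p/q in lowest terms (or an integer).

Factor: |x^2 - (-4)^2| = |x - -4| * |x + -4|.
Impose |x - -4| < 1 first. Then |x + -4| = |(x - -4) + 2*(-4)| <= |x - -4| + 2*|-4| < 1 + 8 = 9.
So |x^2 - (-4)^2| < delta * 9.
We need delta * 9 <= 1/14, i.e. delta <= 1/14/9 = 1/126.
Since 1/126 < 1, this is tighter than 1; take delta = 1/126.
So delta = 1/126 works.

1/126


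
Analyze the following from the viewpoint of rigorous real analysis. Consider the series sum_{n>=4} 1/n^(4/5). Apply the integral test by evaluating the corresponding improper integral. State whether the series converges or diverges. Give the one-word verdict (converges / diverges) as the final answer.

Let f(x) = x^(-4/5). Then f is positive, continuous, and decreasing on [4, infinity), so the integral test applies.
Compute the improper integral int_{4}^infinity f(x) dx:
  antiderivative F(x) = 5*x^(1/5).
  As x -> infinity, F(x) -> infinity (since p = 4/5 < 1).
  So the integral diverges. By the integral test, the series diverges.

diverges


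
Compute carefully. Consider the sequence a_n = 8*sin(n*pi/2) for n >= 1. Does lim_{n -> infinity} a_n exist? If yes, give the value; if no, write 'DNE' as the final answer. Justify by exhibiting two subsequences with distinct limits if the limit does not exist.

Examine the behaviour of a_n along subsequences.
a_{4k+1} = 8*sin(pi/2 + 2k*pi) = 8 -> 8. a_{4k+3} = 8*sin(3pi/2 + 2k*pi) = -8 -> -8.
Since these two subsequential limits are 8 and -8, distinct, the full sequence cannot converge (a convergent sequence has all subsequences tending to the same limit). So lim a_n does not exist.

DNE


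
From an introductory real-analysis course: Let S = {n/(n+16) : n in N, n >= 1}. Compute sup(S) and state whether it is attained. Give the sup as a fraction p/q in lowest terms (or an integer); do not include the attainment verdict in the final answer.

Analysis:
- Values: 1/17, 1/9, 3/19, 1/5, ... strictly increasing.
- Minimum is 1/17 (n=1); inf = 1/17 (attained).
- n/(n+16) = 1 - 16/(n+16) -> 1 from below as n -> infinity, and never equals 1.
- So sup = 1 (not attained).
Conclusion: sup(S) = 1, not attained in S.

1


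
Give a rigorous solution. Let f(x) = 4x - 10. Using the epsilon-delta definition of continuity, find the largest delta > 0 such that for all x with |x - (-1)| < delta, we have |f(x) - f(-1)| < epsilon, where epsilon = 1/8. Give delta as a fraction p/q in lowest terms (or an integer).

We compute f(-1) = 4*(-1) - 10 = -14.
|f(x) - f(-1)| = |4x - 10 - (-14)| = |4(x - (-1))| = 4|x - (-1)|.
We need 4|x - (-1)| < 1/8, i.e. |x - (-1)| < 1/8 / 4 = 1/32.
So any delta <= 1/32 works. Conversely, if delta > 1/32, then x = -1 + 1/32 satisfies |x - (-1)| = 1/32 < delta but |f(x) - f(-1)| = 4 * 1/32 = 1/8, which is not < 1/8; so no larger delta works.
Hence the largest such delta is 1/32.

1/32


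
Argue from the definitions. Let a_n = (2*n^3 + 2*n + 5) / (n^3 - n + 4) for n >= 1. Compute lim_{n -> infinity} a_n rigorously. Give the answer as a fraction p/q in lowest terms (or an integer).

Divide numerator and denominator by n^3, the highest power:
numerator / n^3 = 2 + 2/n^2 + 5/n^3
denominator / n^3 = 1 - 1/n^2 + 4/n^3
As n -> infinity, all terms of the form c/n^k (k >= 1) tend to 0.
So numerator / n^3 -> 2 and denominator / n^3 -> 1.
Therefore lim a_n = 2.

2


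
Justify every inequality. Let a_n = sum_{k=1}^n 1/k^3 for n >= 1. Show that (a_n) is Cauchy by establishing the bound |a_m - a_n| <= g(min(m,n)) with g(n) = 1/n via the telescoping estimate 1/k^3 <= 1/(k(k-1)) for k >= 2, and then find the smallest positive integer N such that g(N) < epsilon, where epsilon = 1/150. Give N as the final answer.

For m > n >= 1: |a_m - a_n| = sum_{k=n+1}^m 1/k^3.
Use 1/k^3 <= 1/(k(k-1)) = 1/(k-1) - 1/k for k >= 2 (which holds since k^3 >= k^2 >= k(k-1) for k >= 2):
sum_{k=n+1}^m 1/k^3 <= sum_{k=n+1}^m (1/(k-1) - 1/k) = 1/n - 1/m <= 1/n.
By symmetry the same bound holds with n,m swapped, so |a_m - a_n| <= 1/min(m,n) = g(min(m,n)). Since g(n) -> 0, (a_n) is Cauchy.
Now solve g(N) < 1/150: 1/N < 1/150 <=> N > 1/(1/150) = 150.
The smallest integer strictly greater than 150 is N = 151.
Check: g(151) = 1/151 < 1/150; g(150) = 1/150 >= 1/150. So N = 151.

151


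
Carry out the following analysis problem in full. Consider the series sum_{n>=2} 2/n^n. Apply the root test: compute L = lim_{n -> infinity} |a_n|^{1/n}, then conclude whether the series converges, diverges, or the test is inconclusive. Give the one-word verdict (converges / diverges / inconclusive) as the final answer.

Let a_n denote the general term. Form |a_n|^(1/n) and simplify:
|a_n|^(1/n) = 2^(1/n)/n
Take the limit as n -> infinity: L = 0.
Since L = 0 < 1, the root test implies convergence.

converges


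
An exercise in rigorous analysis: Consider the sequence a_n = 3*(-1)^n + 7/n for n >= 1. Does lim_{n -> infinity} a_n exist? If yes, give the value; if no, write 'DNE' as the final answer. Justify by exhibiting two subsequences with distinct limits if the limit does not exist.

Examine the behaviour of a_n along subsequences.
a_{2k} = 3 + 7/(2k) -> 3. a_{2k+1} = -3 + 7/(2k+1) -> -3.
Since these two subsequential limits are 3 and -3, distinct, the full sequence cannot converge (a convergent sequence has all subsequences tending to the same limit). So lim a_n does not exist.

DNE


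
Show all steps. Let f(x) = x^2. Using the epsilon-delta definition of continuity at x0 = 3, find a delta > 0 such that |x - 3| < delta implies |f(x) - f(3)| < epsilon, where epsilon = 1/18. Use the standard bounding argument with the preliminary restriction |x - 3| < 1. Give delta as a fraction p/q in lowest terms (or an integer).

Factor: |x^2 - (3)^2| = |x - 3| * |x + 3|.
Impose |x - 3| < 1 first. Then |x + 3| = |(x - 3) + 2*(3)| <= |x - 3| + 2*|3| < 1 + 6 = 7.
So |x^2 - (3)^2| < delta * 7.
We need delta * 7 <= 1/18, i.e. delta <= 1/18/7 = 1/126.
Since 1/126 < 1, this is tighter than 1; take delta = 1/126.
So delta = 1/126 works.

1/126


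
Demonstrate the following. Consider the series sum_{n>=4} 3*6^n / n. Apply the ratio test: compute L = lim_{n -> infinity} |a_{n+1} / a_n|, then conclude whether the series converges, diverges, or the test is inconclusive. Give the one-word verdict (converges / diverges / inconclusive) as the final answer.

Let a_n denote the general term. Form the ratio a_{n+1}/a_n and simplify:
a_{n+1}/a_n = 6*n/(n + 1)
Take the limit as n -> infinity: L = 6.
Since L = 6 > 1 (or L = infinity), the ratio test implies the series diverges.

diverges


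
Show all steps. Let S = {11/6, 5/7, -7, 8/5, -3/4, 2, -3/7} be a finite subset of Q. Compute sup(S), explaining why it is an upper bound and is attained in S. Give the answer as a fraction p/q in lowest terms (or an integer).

S is finite, so sup(S) = max(S).
Sorted decreasing:
2, 11/6, 8/5, 5/7, -3/7, -3/4, -7
The extremum is 2.
For every x in S, x <= 2. And 2 is in S, so it is attained.
Therefore sup(S) = 2.

2


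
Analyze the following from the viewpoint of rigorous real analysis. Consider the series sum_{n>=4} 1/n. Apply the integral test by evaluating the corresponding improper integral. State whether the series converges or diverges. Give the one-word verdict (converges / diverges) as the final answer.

Let f(x) = 1/x. Then f is positive, continuous, and decreasing on [4, infinity), so the integral test applies.
Compute the improper integral int_{4}^infinity f(x) dx:
  antiderivative F(x) = log(x).
  As x -> infinity, log(x) -> infinity.
  So int = infinity - log(4) = infinity. By the integral test, the series diverges.

diverges


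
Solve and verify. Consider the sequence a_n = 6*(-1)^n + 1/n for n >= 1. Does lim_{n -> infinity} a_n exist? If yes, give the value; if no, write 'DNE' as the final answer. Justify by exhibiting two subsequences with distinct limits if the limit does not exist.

Examine the behaviour of a_n along subsequences.
a_{2k} = 6 + 1/(2k) -> 6. a_{2k+1} = -6 + 1/(2k+1) -> -6.
Since these two subsequential limits are 6 and -6, distinct, the full sequence cannot converge (a convergent sequence has all subsequences tending to the same limit). So lim a_n does not exist.

DNE


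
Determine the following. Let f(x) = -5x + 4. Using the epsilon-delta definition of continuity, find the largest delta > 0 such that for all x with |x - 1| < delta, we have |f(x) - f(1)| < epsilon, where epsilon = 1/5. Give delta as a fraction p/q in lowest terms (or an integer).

We compute f(1) = -5*(1) + 4 = -1.
|f(x) - f(1)| = |-5x + 4 - (-1)| = |-5(x - 1)| = 5|x - 1|.
We need 5|x - 1| < 1/5, i.e. |x - 1| < 1/5 / 5 = 1/25.
So any delta <= 1/25 works. Conversely, if delta > 1/25, then x = 1 + 1/25 satisfies |x - 1| = 1/25 < delta but |f(x) - f(1)| = 5 * 1/25 = 1/5, which is not < 1/5; so no larger delta works.
Hence the largest such delta is 1/25.

1/25
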